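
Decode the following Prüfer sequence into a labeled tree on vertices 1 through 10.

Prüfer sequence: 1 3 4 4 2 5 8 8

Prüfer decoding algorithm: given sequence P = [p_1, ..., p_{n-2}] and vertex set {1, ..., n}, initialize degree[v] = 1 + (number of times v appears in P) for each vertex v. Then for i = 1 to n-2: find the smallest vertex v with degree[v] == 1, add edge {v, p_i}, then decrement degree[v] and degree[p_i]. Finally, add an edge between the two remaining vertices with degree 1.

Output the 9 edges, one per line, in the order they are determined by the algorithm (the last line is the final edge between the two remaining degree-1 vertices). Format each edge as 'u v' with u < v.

Initial degrees: {1:2, 2:2, 3:2, 4:3, 5:2, 6:1, 7:1, 8:3, 9:1, 10:1}
Step 1: smallest deg-1 vertex = 6, p_1 = 1. Add edge {1,6}. Now deg[6]=0, deg[1]=1.
Step 2: smallest deg-1 vertex = 1, p_2 = 3. Add edge {1,3}. Now deg[1]=0, deg[3]=1.
Step 3: smallest deg-1 vertex = 3, p_3 = 4. Add edge {3,4}. Now deg[3]=0, deg[4]=2.
Step 4: smallest deg-1 vertex = 7, p_4 = 4. Add edge {4,7}. Now deg[7]=0, deg[4]=1.
Step 5: smallest deg-1 vertex = 4, p_5 = 2. Add edge {2,4}. Now deg[4]=0, deg[2]=1.
Step 6: smallest deg-1 vertex = 2, p_6 = 5. Add edge {2,5}. Now deg[2]=0, deg[5]=1.
Step 7: smallest deg-1 vertex = 5, p_7 = 8. Add edge {5,8}. Now deg[5]=0, deg[8]=2.
Step 8: smallest deg-1 vertex = 9, p_8 = 8. Add edge {8,9}. Now deg[9]=0, deg[8]=1.
Final: two remaining deg-1 vertices are 8, 10. Add edge {8,10}.

Answer: 1 6
1 3
3 4
4 7
2 4
2 5
5 8
8 9
8 10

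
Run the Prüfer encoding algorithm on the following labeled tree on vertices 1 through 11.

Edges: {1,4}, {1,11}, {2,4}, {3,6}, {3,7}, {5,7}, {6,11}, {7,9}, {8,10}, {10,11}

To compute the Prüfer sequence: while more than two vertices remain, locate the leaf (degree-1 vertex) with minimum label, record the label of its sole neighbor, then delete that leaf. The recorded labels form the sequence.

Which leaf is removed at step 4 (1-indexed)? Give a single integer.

Answer: 5

Derivation:
Step 1: current leaves = {2,5,8,9}. Remove leaf 2 (neighbor: 4).
Step 2: current leaves = {4,5,8,9}. Remove leaf 4 (neighbor: 1).
Step 3: current leaves = {1,5,8,9}. Remove leaf 1 (neighbor: 11).
Step 4: current leaves = {5,8,9}. Remove leaf 5 (neighbor: 7).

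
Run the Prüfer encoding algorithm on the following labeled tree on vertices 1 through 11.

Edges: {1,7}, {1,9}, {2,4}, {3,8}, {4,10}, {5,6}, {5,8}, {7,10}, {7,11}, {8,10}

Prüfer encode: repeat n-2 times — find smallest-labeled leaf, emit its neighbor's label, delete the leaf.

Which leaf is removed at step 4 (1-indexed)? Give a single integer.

Step 1: current leaves = {2,3,6,9,11}. Remove leaf 2 (neighbor: 4).
Step 2: current leaves = {3,4,6,9,11}. Remove leaf 3 (neighbor: 8).
Step 3: current leaves = {4,6,9,11}. Remove leaf 4 (neighbor: 10).
Step 4: current leaves = {6,9,11}. Remove leaf 6 (neighbor: 5).

Answer: 6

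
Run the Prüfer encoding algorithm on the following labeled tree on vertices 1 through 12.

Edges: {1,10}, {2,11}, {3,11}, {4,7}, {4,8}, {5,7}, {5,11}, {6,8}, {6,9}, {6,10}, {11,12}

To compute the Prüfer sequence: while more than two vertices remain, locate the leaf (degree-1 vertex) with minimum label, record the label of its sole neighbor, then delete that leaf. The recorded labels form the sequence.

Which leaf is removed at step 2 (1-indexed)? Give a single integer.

Step 1: current leaves = {1,2,3,9,12}. Remove leaf 1 (neighbor: 10).
Step 2: current leaves = {2,3,9,10,12}. Remove leaf 2 (neighbor: 11).

Answer: 2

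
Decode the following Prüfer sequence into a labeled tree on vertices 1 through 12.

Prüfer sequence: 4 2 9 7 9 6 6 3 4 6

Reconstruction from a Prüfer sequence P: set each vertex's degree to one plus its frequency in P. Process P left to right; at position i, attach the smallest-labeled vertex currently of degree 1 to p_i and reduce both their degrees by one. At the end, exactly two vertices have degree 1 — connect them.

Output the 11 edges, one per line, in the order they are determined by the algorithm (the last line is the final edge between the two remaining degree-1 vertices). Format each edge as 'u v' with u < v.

Answer: 1 4
2 5
2 9
7 8
7 9
6 9
6 10
3 11
3 4
4 6
6 12

Derivation:
Initial degrees: {1:1, 2:2, 3:2, 4:3, 5:1, 6:4, 7:2, 8:1, 9:3, 10:1, 11:1, 12:1}
Step 1: smallest deg-1 vertex = 1, p_1 = 4. Add edge {1,4}. Now deg[1]=0, deg[4]=2.
Step 2: smallest deg-1 vertex = 5, p_2 = 2. Add edge {2,5}. Now deg[5]=0, deg[2]=1.
Step 3: smallest deg-1 vertex = 2, p_3 = 9. Add edge {2,9}. Now deg[2]=0, deg[9]=2.
Step 4: smallest deg-1 vertex = 8, p_4 = 7. Add edge {7,8}. Now deg[8]=0, deg[7]=1.
Step 5: smallest deg-1 vertex = 7, p_5 = 9. Add edge {7,9}. Now deg[7]=0, deg[9]=1.
Step 6: smallest deg-1 vertex = 9, p_6 = 6. Add edge {6,9}. Now deg[9]=0, deg[6]=3.
Step 7: smallest deg-1 vertex = 10, p_7 = 6. Add edge {6,10}. Now deg[10]=0, deg[6]=2.
Step 8: smallest deg-1 vertex = 11, p_8 = 3. Add edge {3,11}. Now deg[11]=0, deg[3]=1.
Step 9: smallest deg-1 vertex = 3, p_9 = 4. Add edge {3,4}. Now deg[3]=0, deg[4]=1.
Step 10: smallest deg-1 vertex = 4, p_10 = 6. Add edge {4,6}. Now deg[4]=0, deg[6]=1.
Final: two remaining deg-1 vertices are 6, 12. Add edge {6,12}.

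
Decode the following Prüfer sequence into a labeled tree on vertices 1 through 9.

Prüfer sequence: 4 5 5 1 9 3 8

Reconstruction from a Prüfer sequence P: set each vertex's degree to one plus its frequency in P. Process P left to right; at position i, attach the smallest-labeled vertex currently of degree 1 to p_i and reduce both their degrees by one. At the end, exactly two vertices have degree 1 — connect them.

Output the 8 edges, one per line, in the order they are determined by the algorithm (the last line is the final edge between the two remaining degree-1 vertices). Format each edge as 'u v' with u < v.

Answer: 2 4
4 5
5 6
1 5
1 9
3 7
3 8
8 9

Derivation:
Initial degrees: {1:2, 2:1, 3:2, 4:2, 5:3, 6:1, 7:1, 8:2, 9:2}
Step 1: smallest deg-1 vertex = 2, p_1 = 4. Add edge {2,4}. Now deg[2]=0, deg[4]=1.
Step 2: smallest deg-1 vertex = 4, p_2 = 5. Add edge {4,5}. Now deg[4]=0, deg[5]=2.
Step 3: smallest deg-1 vertex = 6, p_3 = 5. Add edge {5,6}. Now deg[6]=0, deg[5]=1.
Step 4: smallest deg-1 vertex = 5, p_4 = 1. Add edge {1,5}. Now deg[5]=0, deg[1]=1.
Step 5: smallest deg-1 vertex = 1, p_5 = 9. Add edge {1,9}. Now deg[1]=0, deg[9]=1.
Step 6: smallest deg-1 vertex = 7, p_6 = 3. Add edge {3,7}. Now deg[7]=0, deg[3]=1.
Step 7: smallest deg-1 vertex = 3, p_7 = 8. Add edge {3,8}. Now deg[3]=0, deg[8]=1.
Final: two remaining deg-1 vertices are 8, 9. Add edge {8,9}.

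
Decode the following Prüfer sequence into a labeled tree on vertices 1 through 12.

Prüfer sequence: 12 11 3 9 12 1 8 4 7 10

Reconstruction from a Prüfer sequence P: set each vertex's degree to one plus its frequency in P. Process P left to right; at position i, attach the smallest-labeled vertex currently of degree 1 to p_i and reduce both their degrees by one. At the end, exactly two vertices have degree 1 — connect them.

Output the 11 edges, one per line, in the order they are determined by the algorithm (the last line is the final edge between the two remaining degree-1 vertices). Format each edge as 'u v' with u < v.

Initial degrees: {1:2, 2:1, 3:2, 4:2, 5:1, 6:1, 7:2, 8:2, 9:2, 10:2, 11:2, 12:3}
Step 1: smallest deg-1 vertex = 2, p_1 = 12. Add edge {2,12}. Now deg[2]=0, deg[12]=2.
Step 2: smallest deg-1 vertex = 5, p_2 = 11. Add edge {5,11}. Now deg[5]=0, deg[11]=1.
Step 3: smallest deg-1 vertex = 6, p_3 = 3. Add edge {3,6}. Now deg[6]=0, deg[3]=1.
Step 4: smallest deg-1 vertex = 3, p_4 = 9. Add edge {3,9}. Now deg[3]=0, deg[9]=1.
Step 5: smallest deg-1 vertex = 9, p_5 = 12. Add edge {9,12}. Now deg[9]=0, deg[12]=1.
Step 6: smallest deg-1 vertex = 11, p_6 = 1. Add edge {1,11}. Now deg[11]=0, deg[1]=1.
Step 7: smallest deg-1 vertex = 1, p_7 = 8. Add edge {1,8}. Now deg[1]=0, deg[8]=1.
Step 8: smallest deg-1 vertex = 8, p_8 = 4. Add edge {4,8}. Now deg[8]=0, deg[4]=1.
Step 9: smallest deg-1 vertex = 4, p_9 = 7. Add edge {4,7}. Now deg[4]=0, deg[7]=1.
Step 10: smallest deg-1 vertex = 7, p_10 = 10. Add edge {7,10}. Now deg[7]=0, deg[10]=1.
Final: two remaining deg-1 vertices are 10, 12. Add edge {10,12}.

Answer: 2 12
5 11
3 6
3 9
9 12
1 11
1 8
4 8
4 7
7 10
10 12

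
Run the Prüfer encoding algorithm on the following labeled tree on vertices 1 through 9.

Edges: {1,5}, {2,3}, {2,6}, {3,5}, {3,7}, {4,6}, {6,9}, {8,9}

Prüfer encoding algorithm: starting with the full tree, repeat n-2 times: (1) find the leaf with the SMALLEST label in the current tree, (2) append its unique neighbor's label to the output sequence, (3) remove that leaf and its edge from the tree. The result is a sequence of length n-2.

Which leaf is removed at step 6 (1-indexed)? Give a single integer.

Step 1: current leaves = {1,4,7,8}. Remove leaf 1 (neighbor: 5).
Step 2: current leaves = {4,5,7,8}. Remove leaf 4 (neighbor: 6).
Step 3: current leaves = {5,7,8}. Remove leaf 5 (neighbor: 3).
Step 4: current leaves = {7,8}. Remove leaf 7 (neighbor: 3).
Step 5: current leaves = {3,8}. Remove leaf 3 (neighbor: 2).
Step 6: current leaves = {2,8}. Remove leaf 2 (neighbor: 6).

Answer: 2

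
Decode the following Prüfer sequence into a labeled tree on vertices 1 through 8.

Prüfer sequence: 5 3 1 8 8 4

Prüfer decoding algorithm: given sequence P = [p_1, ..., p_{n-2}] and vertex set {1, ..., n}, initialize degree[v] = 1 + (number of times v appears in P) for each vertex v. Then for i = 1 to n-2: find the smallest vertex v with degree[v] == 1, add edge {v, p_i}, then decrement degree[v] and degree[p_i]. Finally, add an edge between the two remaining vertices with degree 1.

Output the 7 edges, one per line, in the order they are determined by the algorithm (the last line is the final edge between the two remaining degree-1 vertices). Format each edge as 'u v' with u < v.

Answer: 2 5
3 5
1 3
1 8
6 8
4 7
4 8

Derivation:
Initial degrees: {1:2, 2:1, 3:2, 4:2, 5:2, 6:1, 7:1, 8:3}
Step 1: smallest deg-1 vertex = 2, p_1 = 5. Add edge {2,5}. Now deg[2]=0, deg[5]=1.
Step 2: smallest deg-1 vertex = 5, p_2 = 3. Add edge {3,5}. Now deg[5]=0, deg[3]=1.
Step 3: smallest deg-1 vertex = 3, p_3 = 1. Add edge {1,3}. Now deg[3]=0, deg[1]=1.
Step 4: smallest deg-1 vertex = 1, p_4 = 8. Add edge {1,8}. Now deg[1]=0, deg[8]=2.
Step 5: smallest deg-1 vertex = 6, p_5 = 8. Add edge {6,8}. Now deg[6]=0, deg[8]=1.
Step 6: smallest deg-1 vertex = 7, p_6 = 4. Add edge {4,7}. Now deg[7]=0, deg[4]=1.
Final: two remaining deg-1 vertices are 4, 8. Add edge {4,8}.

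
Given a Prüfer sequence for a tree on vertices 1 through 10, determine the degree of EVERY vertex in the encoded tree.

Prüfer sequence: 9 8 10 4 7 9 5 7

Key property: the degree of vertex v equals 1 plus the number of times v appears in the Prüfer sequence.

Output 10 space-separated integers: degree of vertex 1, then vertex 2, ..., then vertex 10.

Answer: 1 1 1 2 2 1 3 2 3 2

Derivation:
p_1 = 9: count[9] becomes 1
p_2 = 8: count[8] becomes 1
p_3 = 10: count[10] becomes 1
p_4 = 4: count[4] becomes 1
p_5 = 7: count[7] becomes 1
p_6 = 9: count[9] becomes 2
p_7 = 5: count[5] becomes 1
p_8 = 7: count[7] becomes 2
Degrees (1 + count): deg[1]=1+0=1, deg[2]=1+0=1, deg[3]=1+0=1, deg[4]=1+1=2, deg[5]=1+1=2, deg[6]=1+0=1, deg[7]=1+2=3, deg[8]=1+1=2, deg[9]=1+2=3, deg[10]=1+1=2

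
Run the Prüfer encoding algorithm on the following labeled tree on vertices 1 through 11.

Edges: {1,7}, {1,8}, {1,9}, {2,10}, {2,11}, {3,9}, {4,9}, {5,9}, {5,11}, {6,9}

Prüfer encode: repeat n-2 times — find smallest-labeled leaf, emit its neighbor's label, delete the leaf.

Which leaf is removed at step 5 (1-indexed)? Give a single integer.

Step 1: current leaves = {3,4,6,7,8,10}. Remove leaf 3 (neighbor: 9).
Step 2: current leaves = {4,6,7,8,10}. Remove leaf 4 (neighbor: 9).
Step 3: current leaves = {6,7,8,10}. Remove leaf 6 (neighbor: 9).
Step 4: current leaves = {7,8,10}. Remove leaf 7 (neighbor: 1).
Step 5: current leaves = {8,10}. Remove leaf 8 (neighbor: 1).

Answer: 8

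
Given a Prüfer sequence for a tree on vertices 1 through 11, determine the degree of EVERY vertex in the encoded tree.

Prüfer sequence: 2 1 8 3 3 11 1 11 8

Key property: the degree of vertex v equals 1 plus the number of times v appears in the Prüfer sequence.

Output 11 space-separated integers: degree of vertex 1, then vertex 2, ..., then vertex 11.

p_1 = 2: count[2] becomes 1
p_2 = 1: count[1] becomes 1
p_3 = 8: count[8] becomes 1
p_4 = 3: count[3] becomes 1
p_5 = 3: count[3] becomes 2
p_6 = 11: count[11] becomes 1
p_7 = 1: count[1] becomes 2
p_8 = 11: count[11] becomes 2
p_9 = 8: count[8] becomes 2
Degrees (1 + count): deg[1]=1+2=3, deg[2]=1+1=2, deg[3]=1+2=3, deg[4]=1+0=1, deg[5]=1+0=1, deg[6]=1+0=1, deg[7]=1+0=1, deg[8]=1+2=3, deg[9]=1+0=1, deg[10]=1+0=1, deg[11]=1+2=3

Answer: 3 2 3 1 1 1 1 3 1 1 3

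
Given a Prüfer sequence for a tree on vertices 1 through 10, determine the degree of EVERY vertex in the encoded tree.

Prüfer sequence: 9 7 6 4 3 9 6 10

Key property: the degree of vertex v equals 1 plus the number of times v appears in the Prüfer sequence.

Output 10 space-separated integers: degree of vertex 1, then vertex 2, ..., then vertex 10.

p_1 = 9: count[9] becomes 1
p_2 = 7: count[7] becomes 1
p_3 = 6: count[6] becomes 1
p_4 = 4: count[4] becomes 1
p_5 = 3: count[3] becomes 1
p_6 = 9: count[9] becomes 2
p_7 = 6: count[6] becomes 2
p_8 = 10: count[10] becomes 1
Degrees (1 + count): deg[1]=1+0=1, deg[2]=1+0=1, deg[3]=1+1=2, deg[4]=1+1=2, deg[5]=1+0=1, deg[6]=1+2=3, deg[7]=1+1=2, deg[8]=1+0=1, deg[9]=1+2=3, deg[10]=1+1=2

Answer: 1 1 2 2 1 3 2 1 3 2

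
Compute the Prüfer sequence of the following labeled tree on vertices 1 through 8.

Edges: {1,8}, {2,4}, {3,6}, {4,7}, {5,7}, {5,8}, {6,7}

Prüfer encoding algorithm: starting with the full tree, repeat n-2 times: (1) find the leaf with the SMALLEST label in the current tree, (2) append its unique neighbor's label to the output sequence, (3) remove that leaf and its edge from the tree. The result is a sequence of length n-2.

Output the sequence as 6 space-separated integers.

Step 1: leaves = {1,2,3}. Remove smallest leaf 1, emit neighbor 8.
Step 2: leaves = {2,3,8}. Remove smallest leaf 2, emit neighbor 4.
Step 3: leaves = {3,4,8}. Remove smallest leaf 3, emit neighbor 6.
Step 4: leaves = {4,6,8}. Remove smallest leaf 4, emit neighbor 7.
Step 5: leaves = {6,8}. Remove smallest leaf 6, emit neighbor 7.
Step 6: leaves = {7,8}. Remove smallest leaf 7, emit neighbor 5.
Done: 2 vertices remain (5, 8). Sequence = [8 4 6 7 7 5]

Answer: 8 4 6 7 7 5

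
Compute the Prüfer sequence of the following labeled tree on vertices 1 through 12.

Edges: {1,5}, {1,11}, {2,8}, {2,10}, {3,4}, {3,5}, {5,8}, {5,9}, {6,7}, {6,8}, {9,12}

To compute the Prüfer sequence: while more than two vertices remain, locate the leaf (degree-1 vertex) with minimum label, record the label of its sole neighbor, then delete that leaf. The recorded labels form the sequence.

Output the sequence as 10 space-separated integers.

Step 1: leaves = {4,7,10,11,12}. Remove smallest leaf 4, emit neighbor 3.
Step 2: leaves = {3,7,10,11,12}. Remove smallest leaf 3, emit neighbor 5.
Step 3: leaves = {7,10,11,12}. Remove smallest leaf 7, emit neighbor 6.
Step 4: leaves = {6,10,11,12}. Remove smallest leaf 6, emit neighbor 8.
Step 5: leaves = {10,11,12}. Remove smallest leaf 10, emit neighbor 2.
Step 6: leaves = {2,11,12}. Remove smallest leaf 2, emit neighbor 8.
Step 7: leaves = {8,11,12}. Remove smallest leaf 8, emit neighbor 5.
Step 8: leaves = {11,12}. Remove smallest leaf 11, emit neighbor 1.
Step 9: leaves = {1,12}. Remove smallest leaf 1, emit neighbor 5.
Step 10: leaves = {5,12}. Remove smallest leaf 5, emit neighbor 9.
Done: 2 vertices remain (9, 12). Sequence = [3 5 6 8 2 8 5 1 5 9]

Answer: 3 5 6 8 2 8 5 1 5 9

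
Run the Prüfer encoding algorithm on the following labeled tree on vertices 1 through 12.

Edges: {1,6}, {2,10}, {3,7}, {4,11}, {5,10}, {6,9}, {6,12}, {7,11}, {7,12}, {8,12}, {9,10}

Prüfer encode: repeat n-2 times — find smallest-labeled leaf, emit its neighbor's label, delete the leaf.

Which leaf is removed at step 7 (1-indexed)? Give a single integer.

Answer: 10

Derivation:
Step 1: current leaves = {1,2,3,4,5,8}. Remove leaf 1 (neighbor: 6).
Step 2: current leaves = {2,3,4,5,8}. Remove leaf 2 (neighbor: 10).
Step 3: current leaves = {3,4,5,8}. Remove leaf 3 (neighbor: 7).
Step 4: current leaves = {4,5,8}. Remove leaf 4 (neighbor: 11).
Step 5: current leaves = {5,8,11}. Remove leaf 5 (neighbor: 10).
Step 6: current leaves = {8,10,11}. Remove leaf 8 (neighbor: 12).
Step 7: current leaves = {10,11}. Remove leaf 10 (neighbor: 9).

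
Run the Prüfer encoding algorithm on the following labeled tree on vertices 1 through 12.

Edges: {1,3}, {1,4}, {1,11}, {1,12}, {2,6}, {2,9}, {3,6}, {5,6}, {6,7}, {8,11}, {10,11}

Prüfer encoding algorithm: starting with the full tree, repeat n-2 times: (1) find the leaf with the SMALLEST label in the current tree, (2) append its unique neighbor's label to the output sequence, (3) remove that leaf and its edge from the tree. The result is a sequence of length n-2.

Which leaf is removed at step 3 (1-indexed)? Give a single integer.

Answer: 7

Derivation:
Step 1: current leaves = {4,5,7,8,9,10,12}. Remove leaf 4 (neighbor: 1).
Step 2: current leaves = {5,7,8,9,10,12}. Remove leaf 5 (neighbor: 6).
Step 3: current leaves = {7,8,9,10,12}. Remove leaf 7 (neighbor: 6).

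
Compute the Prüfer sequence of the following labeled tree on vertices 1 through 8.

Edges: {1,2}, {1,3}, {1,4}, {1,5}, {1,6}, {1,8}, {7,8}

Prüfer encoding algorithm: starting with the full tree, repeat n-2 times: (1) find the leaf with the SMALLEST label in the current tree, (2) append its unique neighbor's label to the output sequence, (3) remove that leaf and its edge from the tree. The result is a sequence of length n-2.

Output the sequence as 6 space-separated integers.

Answer: 1 1 1 1 1 8

Derivation:
Step 1: leaves = {2,3,4,5,6,7}. Remove smallest leaf 2, emit neighbor 1.
Step 2: leaves = {3,4,5,6,7}. Remove smallest leaf 3, emit neighbor 1.
Step 3: leaves = {4,5,6,7}. Remove smallest leaf 4, emit neighbor 1.
Step 4: leaves = {5,6,7}. Remove smallest leaf 5, emit neighbor 1.
Step 5: leaves = {6,7}. Remove smallest leaf 6, emit neighbor 1.
Step 6: leaves = {1,7}. Remove smallest leaf 1, emit neighbor 8.
Done: 2 vertices remain (7, 8). Sequence = [1 1 1 1 1 8]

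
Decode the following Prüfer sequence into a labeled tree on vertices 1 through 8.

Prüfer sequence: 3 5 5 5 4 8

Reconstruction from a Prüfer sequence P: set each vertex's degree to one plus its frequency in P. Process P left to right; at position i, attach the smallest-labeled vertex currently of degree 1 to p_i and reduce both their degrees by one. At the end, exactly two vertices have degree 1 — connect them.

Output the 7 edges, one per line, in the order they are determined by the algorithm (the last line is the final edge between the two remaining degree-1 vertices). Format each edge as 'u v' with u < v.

Answer: 1 3
2 5
3 5
5 6
4 5
4 8
7 8

Derivation:
Initial degrees: {1:1, 2:1, 3:2, 4:2, 5:4, 6:1, 7:1, 8:2}
Step 1: smallest deg-1 vertex = 1, p_1 = 3. Add edge {1,3}. Now deg[1]=0, deg[3]=1.
Step 2: smallest deg-1 vertex = 2, p_2 = 5. Add edge {2,5}. Now deg[2]=0, deg[5]=3.
Step 3: smallest deg-1 vertex = 3, p_3 = 5. Add edge {3,5}. Now deg[3]=0, deg[5]=2.
Step 4: smallest deg-1 vertex = 6, p_4 = 5. Add edge {5,6}. Now deg[6]=0, deg[5]=1.
Step 5: smallest deg-1 vertex = 5, p_5 = 4. Add edge {4,5}. Now deg[5]=0, deg[4]=1.
Step 6: smallest deg-1 vertex = 4, p_6 = 8. Add edge {4,8}. Now deg[4]=0, deg[8]=1.
Final: two remaining deg-1 vertices are 7, 8. Add edge {7,8}.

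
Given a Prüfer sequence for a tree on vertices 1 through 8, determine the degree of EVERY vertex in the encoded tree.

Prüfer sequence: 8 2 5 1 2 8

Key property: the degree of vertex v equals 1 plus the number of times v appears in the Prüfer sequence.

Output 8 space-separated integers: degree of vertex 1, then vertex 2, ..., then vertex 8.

p_1 = 8: count[8] becomes 1
p_2 = 2: count[2] becomes 1
p_3 = 5: count[5] becomes 1
p_4 = 1: count[1] becomes 1
p_5 = 2: count[2] becomes 2
p_6 = 8: count[8] becomes 2
Degrees (1 + count): deg[1]=1+1=2, deg[2]=1+2=3, deg[3]=1+0=1, deg[4]=1+0=1, deg[5]=1+1=2, deg[6]=1+0=1, deg[7]=1+0=1, deg[8]=1+2=3

Answer: 2 3 1 1 2 1 1 3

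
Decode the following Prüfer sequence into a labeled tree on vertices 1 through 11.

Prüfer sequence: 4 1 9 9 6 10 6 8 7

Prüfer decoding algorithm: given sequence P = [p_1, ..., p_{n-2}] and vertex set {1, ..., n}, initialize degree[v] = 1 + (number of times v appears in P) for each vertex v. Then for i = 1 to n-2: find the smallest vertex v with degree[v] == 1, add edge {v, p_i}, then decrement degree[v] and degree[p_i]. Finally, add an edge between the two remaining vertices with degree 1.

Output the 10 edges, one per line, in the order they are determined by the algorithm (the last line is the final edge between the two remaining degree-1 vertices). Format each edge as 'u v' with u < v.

Answer: 2 4
1 3
1 9
4 9
5 6
9 10
6 10
6 8
7 8
7 11

Derivation:
Initial degrees: {1:2, 2:1, 3:1, 4:2, 5:1, 6:3, 7:2, 8:2, 9:3, 10:2, 11:1}
Step 1: smallest deg-1 vertex = 2, p_1 = 4. Add edge {2,4}. Now deg[2]=0, deg[4]=1.
Step 2: smallest deg-1 vertex = 3, p_2 = 1. Add edge {1,3}. Now deg[3]=0, deg[1]=1.
Step 3: smallest deg-1 vertex = 1, p_3 = 9. Add edge {1,9}. Now deg[1]=0, deg[9]=2.
Step 4: smallest deg-1 vertex = 4, p_4 = 9. Add edge {4,9}. Now deg[4]=0, deg[9]=1.
Step 5: smallest deg-1 vertex = 5, p_5 = 6. Add edge {5,6}. Now deg[5]=0, deg[6]=2.
Step 6: smallest deg-1 vertex = 9, p_6 = 10. Add edge {9,10}. Now deg[9]=0, deg[10]=1.
Step 7: smallest deg-1 vertex = 10, p_7 = 6. Add edge {6,10}. Now deg[10]=0, deg[6]=1.
Step 8: smallest deg-1 vertex = 6, p_8 = 8. Add edge {6,8}. Now deg[6]=0, deg[8]=1.
Step 9: smallest deg-1 vertex = 8, p_9 = 7. Add edge {7,8}. Now deg[8]=0, deg[7]=1.
Final: two remaining deg-1 vertices are 7, 11. Add edge {7,11}.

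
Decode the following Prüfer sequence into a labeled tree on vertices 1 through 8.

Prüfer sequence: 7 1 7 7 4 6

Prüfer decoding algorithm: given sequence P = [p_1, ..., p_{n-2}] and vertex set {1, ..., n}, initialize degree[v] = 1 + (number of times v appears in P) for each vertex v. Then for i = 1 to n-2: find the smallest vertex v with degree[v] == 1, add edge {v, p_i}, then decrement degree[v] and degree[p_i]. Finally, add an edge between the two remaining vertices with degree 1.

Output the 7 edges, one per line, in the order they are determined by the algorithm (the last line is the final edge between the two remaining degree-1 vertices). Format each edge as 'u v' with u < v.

Answer: 2 7
1 3
1 7
5 7
4 7
4 6
6 8

Derivation:
Initial degrees: {1:2, 2:1, 3:1, 4:2, 5:1, 6:2, 7:4, 8:1}
Step 1: smallest deg-1 vertex = 2, p_1 = 7. Add edge {2,7}. Now deg[2]=0, deg[7]=3.
Step 2: smallest deg-1 vertex = 3, p_2 = 1. Add edge {1,3}. Now deg[3]=0, deg[1]=1.
Step 3: smallest deg-1 vertex = 1, p_3 = 7. Add edge {1,7}. Now deg[1]=0, deg[7]=2.
Step 4: smallest deg-1 vertex = 5, p_4 = 7. Add edge {5,7}. Now deg[5]=0, deg[7]=1.
Step 5: smallest deg-1 vertex = 7, p_5 = 4. Add edge {4,7}. Now deg[7]=0, deg[4]=1.
Step 6: smallest deg-1 vertex = 4, p_6 = 6. Add edge {4,6}. Now deg[4]=0, deg[6]=1.
Final: two remaining deg-1 vertices are 6, 8. Add edge {6,8}.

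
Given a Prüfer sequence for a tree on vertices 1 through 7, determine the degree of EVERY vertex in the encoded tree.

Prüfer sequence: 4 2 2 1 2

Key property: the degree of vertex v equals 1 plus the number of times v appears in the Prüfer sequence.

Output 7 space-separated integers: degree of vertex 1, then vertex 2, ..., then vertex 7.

p_1 = 4: count[4] becomes 1
p_2 = 2: count[2] becomes 1
p_3 = 2: count[2] becomes 2
p_4 = 1: count[1] becomes 1
p_5 = 2: count[2] becomes 3
Degrees (1 + count): deg[1]=1+1=2, deg[2]=1+3=4, deg[3]=1+0=1, deg[4]=1+1=2, deg[5]=1+0=1, deg[6]=1+0=1, deg[7]=1+0=1

Answer: 2 4 1 2 1 1 1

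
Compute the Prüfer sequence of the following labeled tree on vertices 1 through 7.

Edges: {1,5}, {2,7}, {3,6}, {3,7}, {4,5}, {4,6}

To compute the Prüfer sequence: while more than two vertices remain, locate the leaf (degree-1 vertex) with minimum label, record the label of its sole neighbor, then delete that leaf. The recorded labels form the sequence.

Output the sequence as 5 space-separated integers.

Step 1: leaves = {1,2}. Remove smallest leaf 1, emit neighbor 5.
Step 2: leaves = {2,5}. Remove smallest leaf 2, emit neighbor 7.
Step 3: leaves = {5,7}. Remove smallest leaf 5, emit neighbor 4.
Step 4: leaves = {4,7}. Remove smallest leaf 4, emit neighbor 6.
Step 5: leaves = {6,7}. Remove smallest leaf 6, emit neighbor 3.
Done: 2 vertices remain (3, 7). Sequence = [5 7 4 6 3]

Answer: 5 7 4 6 3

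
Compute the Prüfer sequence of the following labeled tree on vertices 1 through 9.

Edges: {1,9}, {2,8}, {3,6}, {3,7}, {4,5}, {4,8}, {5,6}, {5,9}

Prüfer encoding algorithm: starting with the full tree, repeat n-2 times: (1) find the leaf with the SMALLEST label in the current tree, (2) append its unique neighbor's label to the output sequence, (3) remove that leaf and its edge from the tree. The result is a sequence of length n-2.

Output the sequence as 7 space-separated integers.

Answer: 9 8 3 6 5 4 5

Derivation:
Step 1: leaves = {1,2,7}. Remove smallest leaf 1, emit neighbor 9.
Step 2: leaves = {2,7,9}. Remove smallest leaf 2, emit neighbor 8.
Step 3: leaves = {7,8,9}. Remove smallest leaf 7, emit neighbor 3.
Step 4: leaves = {3,8,9}. Remove smallest leaf 3, emit neighbor 6.
Step 5: leaves = {6,8,9}. Remove smallest leaf 6, emit neighbor 5.
Step 6: leaves = {8,9}. Remove smallest leaf 8, emit neighbor 4.
Step 7: leaves = {4,9}. Remove smallest leaf 4, emit neighbor 5.
Done: 2 vertices remain (5, 9). Sequence = [9 8 3 6 5 4 5]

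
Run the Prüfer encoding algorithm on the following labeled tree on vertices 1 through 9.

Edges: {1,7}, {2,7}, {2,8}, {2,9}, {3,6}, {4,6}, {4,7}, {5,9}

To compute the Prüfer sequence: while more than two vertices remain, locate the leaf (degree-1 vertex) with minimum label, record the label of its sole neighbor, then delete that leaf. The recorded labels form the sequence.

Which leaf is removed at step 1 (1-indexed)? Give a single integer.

Step 1: current leaves = {1,3,5,8}. Remove leaf 1 (neighbor: 7).

Answer: 1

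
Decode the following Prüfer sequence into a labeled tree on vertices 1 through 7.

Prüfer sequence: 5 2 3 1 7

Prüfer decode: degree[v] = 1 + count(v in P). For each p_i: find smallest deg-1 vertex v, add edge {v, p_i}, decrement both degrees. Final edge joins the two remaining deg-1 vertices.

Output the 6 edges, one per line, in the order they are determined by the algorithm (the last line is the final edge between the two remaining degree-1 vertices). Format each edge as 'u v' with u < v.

Initial degrees: {1:2, 2:2, 3:2, 4:1, 5:2, 6:1, 7:2}
Step 1: smallest deg-1 vertex = 4, p_1 = 5. Add edge {4,5}. Now deg[4]=0, deg[5]=1.
Step 2: smallest deg-1 vertex = 5, p_2 = 2. Add edge {2,5}. Now deg[5]=0, deg[2]=1.
Step 3: smallest deg-1 vertex = 2, p_3 = 3. Add edge {2,3}. Now deg[2]=0, deg[3]=1.
Step 4: smallest deg-1 vertex = 3, p_4 = 1. Add edge {1,3}. Now deg[3]=0, deg[1]=1.
Step 5: smallest deg-1 vertex = 1, p_5 = 7. Add edge {1,7}. Now deg[1]=0, deg[7]=1.
Final: two remaining deg-1 vertices are 6, 7. Add edge {6,7}.

Answer: 4 5
2 5
2 3
1 3
1 7
6 7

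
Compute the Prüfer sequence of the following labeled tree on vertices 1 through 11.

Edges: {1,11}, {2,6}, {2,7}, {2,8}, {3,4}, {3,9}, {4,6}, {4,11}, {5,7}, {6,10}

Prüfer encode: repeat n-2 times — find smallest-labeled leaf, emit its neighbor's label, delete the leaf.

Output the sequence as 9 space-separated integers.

Answer: 11 7 2 2 6 3 4 6 4

Derivation:
Step 1: leaves = {1,5,8,9,10}. Remove smallest leaf 1, emit neighbor 11.
Step 2: leaves = {5,8,9,10,11}. Remove smallest leaf 5, emit neighbor 7.
Step 3: leaves = {7,8,9,10,11}. Remove smallest leaf 7, emit neighbor 2.
Step 4: leaves = {8,9,10,11}. Remove smallest leaf 8, emit neighbor 2.
Step 5: leaves = {2,9,10,11}. Remove smallest leaf 2, emit neighbor 6.
Step 6: leaves = {9,10,11}. Remove smallest leaf 9, emit neighbor 3.
Step 7: leaves = {3,10,11}. Remove smallest leaf 3, emit neighbor 4.
Step 8: leaves = {10,11}. Remove smallest leaf 10, emit neighbor 6.
Step 9: leaves = {6,11}. Remove smallest leaf 6, emit neighbor 4.
Done: 2 vertices remain (4, 11). Sequence = [11 7 2 2 6 3 4 6 4]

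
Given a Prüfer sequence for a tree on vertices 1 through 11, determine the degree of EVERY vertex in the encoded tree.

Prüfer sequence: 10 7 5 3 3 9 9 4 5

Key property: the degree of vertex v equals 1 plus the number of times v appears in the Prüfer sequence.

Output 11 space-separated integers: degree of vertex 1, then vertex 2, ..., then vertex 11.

p_1 = 10: count[10] becomes 1
p_2 = 7: count[7] becomes 1
p_3 = 5: count[5] becomes 1
p_4 = 3: count[3] becomes 1
p_5 = 3: count[3] becomes 2
p_6 = 9: count[9] becomes 1
p_7 = 9: count[9] becomes 2
p_8 = 4: count[4] becomes 1
p_9 = 5: count[5] becomes 2
Degrees (1 + count): deg[1]=1+0=1, deg[2]=1+0=1, deg[3]=1+2=3, deg[4]=1+1=2, deg[5]=1+2=3, deg[6]=1+0=1, deg[7]=1+1=2, deg[8]=1+0=1, deg[9]=1+2=3, deg[10]=1+1=2, deg[11]=1+0=1

Answer: 1 1 3 2 3 1 2 1 3 2 1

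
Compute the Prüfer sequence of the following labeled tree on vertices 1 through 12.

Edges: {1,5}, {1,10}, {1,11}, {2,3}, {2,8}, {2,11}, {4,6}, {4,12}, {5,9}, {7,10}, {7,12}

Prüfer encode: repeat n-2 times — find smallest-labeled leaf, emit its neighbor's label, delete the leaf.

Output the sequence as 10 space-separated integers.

Step 1: leaves = {3,6,8,9}. Remove smallest leaf 3, emit neighbor 2.
Step 2: leaves = {6,8,9}. Remove smallest leaf 6, emit neighbor 4.
Step 3: leaves = {4,8,9}. Remove smallest leaf 4, emit neighbor 12.
Step 4: leaves = {8,9,12}. Remove smallest leaf 8, emit neighbor 2.
Step 5: leaves = {2,9,12}. Remove smallest leaf 2, emit neighbor 11.
Step 6: leaves = {9,11,12}. Remove smallest leaf 9, emit neighbor 5.
Step 7: leaves = {5,11,12}. Remove smallest leaf 5, emit neighbor 1.
Step 8: leaves = {11,12}. Remove smallest leaf 11, emit neighbor 1.
Step 9: leaves = {1,12}. Remove smallest leaf 1, emit neighbor 10.
Step 10: leaves = {10,12}. Remove smallest leaf 10, emit neighbor 7.
Done: 2 vertices remain (7, 12). Sequence = [2 4 12 2 11 5 1 1 10 7]

Answer: 2 4 12 2 11 5 1 1 10 7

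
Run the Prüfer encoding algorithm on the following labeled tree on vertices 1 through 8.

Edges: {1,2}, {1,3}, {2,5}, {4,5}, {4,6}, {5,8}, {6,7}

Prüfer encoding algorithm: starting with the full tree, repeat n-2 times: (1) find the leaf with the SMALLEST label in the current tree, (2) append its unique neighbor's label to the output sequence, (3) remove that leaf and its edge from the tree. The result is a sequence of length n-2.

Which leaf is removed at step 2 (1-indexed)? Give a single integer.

Answer: 1

Derivation:
Step 1: current leaves = {3,7,8}. Remove leaf 3 (neighbor: 1).
Step 2: current leaves = {1,7,8}. Remove leaf 1 (neighbor: 2).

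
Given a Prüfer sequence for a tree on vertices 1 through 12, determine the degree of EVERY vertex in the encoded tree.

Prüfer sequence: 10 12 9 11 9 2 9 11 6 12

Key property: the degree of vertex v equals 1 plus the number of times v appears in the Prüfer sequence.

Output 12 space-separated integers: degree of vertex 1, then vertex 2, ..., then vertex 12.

p_1 = 10: count[10] becomes 1
p_2 = 12: count[12] becomes 1
p_3 = 9: count[9] becomes 1
p_4 = 11: count[11] becomes 1
p_5 = 9: count[9] becomes 2
p_6 = 2: count[2] becomes 1
p_7 = 9: count[9] becomes 3
p_8 = 11: count[11] becomes 2
p_9 = 6: count[6] becomes 1
p_10 = 12: count[12] becomes 2
Degrees (1 + count): deg[1]=1+0=1, deg[2]=1+1=2, deg[3]=1+0=1, deg[4]=1+0=1, deg[5]=1+0=1, deg[6]=1+1=2, deg[7]=1+0=1, deg[8]=1+0=1, deg[9]=1+3=4, deg[10]=1+1=2, deg[11]=1+2=3, deg[12]=1+2=3

Answer: 1 2 1 1 1 2 1 1 4 2 3 3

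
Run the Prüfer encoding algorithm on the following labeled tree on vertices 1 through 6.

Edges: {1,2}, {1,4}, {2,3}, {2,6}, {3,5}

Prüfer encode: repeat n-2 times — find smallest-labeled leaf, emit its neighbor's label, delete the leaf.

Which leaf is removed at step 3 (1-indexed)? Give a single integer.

Step 1: current leaves = {4,5,6}. Remove leaf 4 (neighbor: 1).
Step 2: current leaves = {1,5,6}. Remove leaf 1 (neighbor: 2).
Step 3: current leaves = {5,6}. Remove leaf 5 (neighbor: 3).

Answer: 5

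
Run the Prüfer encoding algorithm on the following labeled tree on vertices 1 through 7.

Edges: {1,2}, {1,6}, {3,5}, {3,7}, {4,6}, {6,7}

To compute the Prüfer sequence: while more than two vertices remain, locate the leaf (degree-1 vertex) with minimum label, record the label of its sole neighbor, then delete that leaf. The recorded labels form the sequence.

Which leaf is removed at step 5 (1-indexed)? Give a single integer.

Answer: 3

Derivation:
Step 1: current leaves = {2,4,5}. Remove leaf 2 (neighbor: 1).
Step 2: current leaves = {1,4,5}. Remove leaf 1 (neighbor: 6).
Step 3: current leaves = {4,5}. Remove leaf 4 (neighbor: 6).
Step 4: current leaves = {5,6}. Remove leaf 5 (neighbor: 3).
Step 5: current leaves = {3,6}. Remove leaf 3 (neighbor: 7).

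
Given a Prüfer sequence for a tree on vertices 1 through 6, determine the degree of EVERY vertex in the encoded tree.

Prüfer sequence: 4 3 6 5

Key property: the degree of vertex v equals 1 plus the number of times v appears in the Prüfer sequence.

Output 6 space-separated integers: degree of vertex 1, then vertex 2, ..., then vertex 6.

p_1 = 4: count[4] becomes 1
p_2 = 3: count[3] becomes 1
p_3 = 6: count[6] becomes 1
p_4 = 5: count[5] becomes 1
Degrees (1 + count): deg[1]=1+0=1, deg[2]=1+0=1, deg[3]=1+1=2, deg[4]=1+1=2, deg[5]=1+1=2, deg[6]=1+1=2

Answer: 1 1 2 2 2 2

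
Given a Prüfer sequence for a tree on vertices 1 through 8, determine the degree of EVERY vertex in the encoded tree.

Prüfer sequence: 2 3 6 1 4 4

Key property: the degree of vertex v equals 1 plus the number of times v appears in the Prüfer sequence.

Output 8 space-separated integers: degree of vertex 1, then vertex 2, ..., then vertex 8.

p_1 = 2: count[2] becomes 1
p_2 = 3: count[3] becomes 1
p_3 = 6: count[6] becomes 1
p_4 = 1: count[1] becomes 1
p_5 = 4: count[4] becomes 1
p_6 = 4: count[4] becomes 2
Degrees (1 + count): deg[1]=1+1=2, deg[2]=1+1=2, deg[3]=1+1=2, deg[4]=1+2=3, deg[5]=1+0=1, deg[6]=1+1=2, deg[7]=1+0=1, deg[8]=1+0=1

Answer: 2 2 2 3 1 2 1 1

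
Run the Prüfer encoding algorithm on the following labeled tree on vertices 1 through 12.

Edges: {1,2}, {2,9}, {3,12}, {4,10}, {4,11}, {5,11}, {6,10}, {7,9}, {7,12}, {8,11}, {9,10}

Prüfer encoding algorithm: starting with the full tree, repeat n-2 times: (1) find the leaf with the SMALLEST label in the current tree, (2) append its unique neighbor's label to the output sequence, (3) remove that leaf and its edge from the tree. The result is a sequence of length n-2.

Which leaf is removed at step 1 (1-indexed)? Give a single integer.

Step 1: current leaves = {1,3,5,6,8}. Remove leaf 1 (neighbor: 2).

Answer: 1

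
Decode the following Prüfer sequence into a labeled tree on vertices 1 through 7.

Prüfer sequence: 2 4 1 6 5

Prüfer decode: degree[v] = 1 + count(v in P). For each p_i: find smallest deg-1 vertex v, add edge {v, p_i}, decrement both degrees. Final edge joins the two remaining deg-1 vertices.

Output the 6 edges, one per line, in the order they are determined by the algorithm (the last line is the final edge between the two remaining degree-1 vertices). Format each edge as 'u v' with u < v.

Answer: 2 3
2 4
1 4
1 6
5 6
5 7

Derivation:
Initial degrees: {1:2, 2:2, 3:1, 4:2, 5:2, 6:2, 7:1}
Step 1: smallest deg-1 vertex = 3, p_1 = 2. Add edge {2,3}. Now deg[3]=0, deg[2]=1.
Step 2: smallest deg-1 vertex = 2, p_2 = 4. Add edge {2,4}. Now deg[2]=0, deg[4]=1.
Step 3: smallest deg-1 vertex = 4, p_3 = 1. Add edge {1,4}. Now deg[4]=0, deg[1]=1.
Step 4: smallest deg-1 vertex = 1, p_4 = 6. Add edge {1,6}. Now deg[1]=0, deg[6]=1.
Step 5: smallest deg-1 vertex = 6, p_5 = 5. Add edge {5,6}. Now deg[6]=0, deg[5]=1.
Final: two remaining deg-1 vertices are 5, 7. Add edge {5,7}.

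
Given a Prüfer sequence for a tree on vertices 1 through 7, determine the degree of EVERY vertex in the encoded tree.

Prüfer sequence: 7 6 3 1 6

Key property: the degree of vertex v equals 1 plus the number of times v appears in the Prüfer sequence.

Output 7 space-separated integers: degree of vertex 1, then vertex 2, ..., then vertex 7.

Answer: 2 1 2 1 1 3 2

Derivation:
p_1 = 7: count[7] becomes 1
p_2 = 6: count[6] becomes 1
p_3 = 3: count[3] becomes 1
p_4 = 1: count[1] becomes 1
p_5 = 6: count[6] becomes 2
Degrees (1 + count): deg[1]=1+1=2, deg[2]=1+0=1, deg[3]=1+1=2, deg[4]=1+0=1, deg[5]=1+0=1, deg[6]=1+2=3, deg[7]=1+1=2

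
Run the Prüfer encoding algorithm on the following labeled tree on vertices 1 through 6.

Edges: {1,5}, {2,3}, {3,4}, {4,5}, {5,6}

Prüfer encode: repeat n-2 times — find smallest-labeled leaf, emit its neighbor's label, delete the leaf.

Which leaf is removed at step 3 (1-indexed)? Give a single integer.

Step 1: current leaves = {1,2,6}. Remove leaf 1 (neighbor: 5).
Step 2: current leaves = {2,6}. Remove leaf 2 (neighbor: 3).
Step 3: current leaves = {3,6}. Remove leaf 3 (neighbor: 4).

Answer: 3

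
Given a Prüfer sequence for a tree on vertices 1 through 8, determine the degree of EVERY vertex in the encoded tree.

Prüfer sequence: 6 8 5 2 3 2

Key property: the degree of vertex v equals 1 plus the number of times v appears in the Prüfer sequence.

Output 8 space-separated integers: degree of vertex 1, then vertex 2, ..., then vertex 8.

Answer: 1 3 2 1 2 2 1 2

Derivation:
p_1 = 6: count[6] becomes 1
p_2 = 8: count[8] becomes 1
p_3 = 5: count[5] becomes 1
p_4 = 2: count[2] becomes 1
p_5 = 3: count[3] becomes 1
p_6 = 2: count[2] becomes 2
Degrees (1 + count): deg[1]=1+0=1, deg[2]=1+2=3, deg[3]=1+1=2, deg[4]=1+0=1, deg[5]=1+1=2, deg[6]=1+1=2, deg[7]=1+0=1, deg[8]=1+1=2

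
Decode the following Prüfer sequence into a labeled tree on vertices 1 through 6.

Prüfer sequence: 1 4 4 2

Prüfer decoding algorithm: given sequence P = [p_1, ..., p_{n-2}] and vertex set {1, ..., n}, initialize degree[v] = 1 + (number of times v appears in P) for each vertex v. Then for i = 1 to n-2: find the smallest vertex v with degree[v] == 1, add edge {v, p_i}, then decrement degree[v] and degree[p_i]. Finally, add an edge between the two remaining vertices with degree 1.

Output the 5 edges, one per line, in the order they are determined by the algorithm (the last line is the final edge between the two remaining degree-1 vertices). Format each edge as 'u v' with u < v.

Initial degrees: {1:2, 2:2, 3:1, 4:3, 5:1, 6:1}
Step 1: smallest deg-1 vertex = 3, p_1 = 1. Add edge {1,3}. Now deg[3]=0, deg[1]=1.
Step 2: smallest deg-1 vertex = 1, p_2 = 4. Add edge {1,4}. Now deg[1]=0, deg[4]=2.
Step 3: smallest deg-1 vertex = 5, p_3 = 4. Add edge {4,5}. Now deg[5]=0, deg[4]=1.
Step 4: smallest deg-1 vertex = 4, p_4 = 2. Add edge {2,4}. Now deg[4]=0, deg[2]=1.
Final: two remaining deg-1 vertices are 2, 6. Add edge {2,6}.

Answer: 1 3
1 4
4 5
2 4
2 6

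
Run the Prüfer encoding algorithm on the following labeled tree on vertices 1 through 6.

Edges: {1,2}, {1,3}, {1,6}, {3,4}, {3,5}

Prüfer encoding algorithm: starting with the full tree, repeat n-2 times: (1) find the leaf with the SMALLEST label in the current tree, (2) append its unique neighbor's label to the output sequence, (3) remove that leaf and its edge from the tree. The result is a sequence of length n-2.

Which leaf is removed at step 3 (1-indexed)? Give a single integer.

Answer: 5

Derivation:
Step 1: current leaves = {2,4,5,6}. Remove leaf 2 (neighbor: 1).
Step 2: current leaves = {4,5,6}. Remove leaf 4 (neighbor: 3).
Step 3: current leaves = {5,6}. Remove leaf 5 (neighbor: 3).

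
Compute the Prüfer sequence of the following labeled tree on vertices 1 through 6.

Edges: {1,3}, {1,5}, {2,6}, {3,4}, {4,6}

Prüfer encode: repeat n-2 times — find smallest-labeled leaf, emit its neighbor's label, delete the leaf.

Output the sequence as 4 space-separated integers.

Step 1: leaves = {2,5}. Remove smallest leaf 2, emit neighbor 6.
Step 2: leaves = {5,6}. Remove smallest leaf 5, emit neighbor 1.
Step 3: leaves = {1,6}. Remove smallest leaf 1, emit neighbor 3.
Step 4: leaves = {3,6}. Remove smallest leaf 3, emit neighbor 4.
Done: 2 vertices remain (4, 6). Sequence = [6 1 3 4]

Answer: 6 1 3 4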